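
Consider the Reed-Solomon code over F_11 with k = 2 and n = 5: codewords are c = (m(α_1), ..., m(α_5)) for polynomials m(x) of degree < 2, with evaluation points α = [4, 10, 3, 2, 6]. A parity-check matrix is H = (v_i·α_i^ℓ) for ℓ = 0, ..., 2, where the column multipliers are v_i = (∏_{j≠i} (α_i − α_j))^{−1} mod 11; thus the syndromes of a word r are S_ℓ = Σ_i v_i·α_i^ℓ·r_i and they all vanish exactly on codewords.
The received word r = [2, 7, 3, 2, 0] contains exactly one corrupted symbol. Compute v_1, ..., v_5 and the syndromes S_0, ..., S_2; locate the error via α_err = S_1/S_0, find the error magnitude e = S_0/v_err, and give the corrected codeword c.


S = (1, 2, 4), error at position 4, error magnitude e = 9, c = [2, 7, 3, 4, 0].

Step 1: column multipliers v_i = (∏_{j≠i}(α_i − α_j))^{−1} mod 11.
  i = 1 (α = 4): (4−10)(4−3)(4−2)(4−6) = (−6)·1·2·(−2) = 24 ≡ 2, so v_1 = 2^{−1} = 6 (mod 11).
  i = 2 (α = 10): (10−4)(10−3)(10−2)(10−6) = 6·7·8·4 = 1344 ≡ 2, so v_2 = 2^{−1} = 6 (mod 11).
  i = 3 (α = 3): (3−4)(3−10)(3−2)(3−6) = (−1)·(−7)·1·(−3) = −21 ≡ 1, so v_3 = 1^{−1} = 1 (mod 11).
  i = 4 (α = 2): (2−4)(2−10)(2−3)(2−6) = (−2)·(−8)·(−1)·(−4) = 64 ≡ 9, so v_4 = 9^{−1} = 5 (mod 11).
  i = 5 (α = 6): (6−4)(6−10)(6−3)(6−2) = 2·(−4)·3·4 = −96 ≡ 3, so v_5 = 3^{−1} = 4 (mod 11).
  v = [6, 6, 1, 5, 4].
Step 2: syndromes of r = [2, 7, 3, 2, 0] (all sums mod 11).
  S_0 = Σ v_i r_i = 6·2 + 6·7 + 1·3 + 5·2 + 4·0 = 67 ≡ 1.
  S_1 = Σ v_i α_i r_i = 6·4·2 + 6·10·7 + 1·3·3 + 5·2·2 + 4·6·0 = 497 ≡ 2.
  α_i^2 mod 11 = [5, 1, 9, 4, 3].
  S_2 = Σ v_i α_i^2 r_i = 6·5·2 + 6·1·7 + 1·9·3 + 5·4·2 + 4·3·0 = 169 ≡ 4.
  S = (1, 2, 4) ≠ 0, so r is not a codeword (an error is present).
Step 3: locate the error. For a single error e at position i, S_ℓ = v_i·e·α_i^ℓ, so α_err = S_1/S_0.
  S_0^{−1} = 1^{−1} = 1 (mod 11), so α_err = 2·1 = 2 ≡ 2 = α_4. Error position i = 4.
  Consistency check: S_2/S_1 = 4·6 = 24 ≡ 2 = α_err ✓ (single-error assumption holds).
Step 4: error magnitude e = S_0/v_4 = S_0·∏_{j≠4}(α_4 − α_j) = 1·9 = 9 ≡ 9 (mod 11).
Step 5: correct position 4: c_4 = r_4 − e = 2 − 9 ≡ 4 (mod 11). Hence c = [2, 7, 3, 4, 0].
  Check: interpolating c through the α_i gives m(x) = 6 + 10·x (degree < 2) with m(α_i) = c_i for every i, so c is indeed a codeword.


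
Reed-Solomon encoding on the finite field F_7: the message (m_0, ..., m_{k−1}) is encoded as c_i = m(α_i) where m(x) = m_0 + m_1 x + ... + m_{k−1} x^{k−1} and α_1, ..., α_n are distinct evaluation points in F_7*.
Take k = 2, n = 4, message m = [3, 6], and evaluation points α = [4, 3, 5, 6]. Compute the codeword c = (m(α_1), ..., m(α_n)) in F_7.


c = [6, 0, 5, 4]

Message polynomial: m(x) = 3 + 6·x (mod 7).
For each evaluation point α_i, compute m(α_i) mod 7:
  α_1 = 4: Horner steps 6 → 6, so m(4) = 6.
  α_2 = 3: Horner steps 6 → 0, so m(3) = 0.
  α_3 = 5: Horner steps 6 → 5, so m(5) = 5.
  α_4 = 6: Horner steps 6 → 4, so m(6) = 4.
Codeword c = [6, 0, 5, 4] ∈ F_7^4.


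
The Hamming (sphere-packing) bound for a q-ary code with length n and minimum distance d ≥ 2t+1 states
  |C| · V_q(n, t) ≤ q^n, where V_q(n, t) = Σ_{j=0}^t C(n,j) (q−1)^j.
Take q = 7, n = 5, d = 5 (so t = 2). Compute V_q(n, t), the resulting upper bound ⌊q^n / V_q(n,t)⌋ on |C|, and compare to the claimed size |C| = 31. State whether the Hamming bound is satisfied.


V_q(n, t) = 391, q^n = 16807, Hamming bound = 42, |C| = 31 ≤ bound (satisfied).

Step 1: Compute V_q(n, t) = Σ_{j=0}^2 C(n, j) (q−1)^j.
  j = 0: C(5,0)·(6)^0 = 1·1 = 1.
  j = 1: C(5,1)·(6)^1 = 5·6 = 30.
  j = 2: C(5,2)·(6)^2 = 10·36 = 360.
  V_q(n, t) = 1 + 30 + 360 = 391.
Step 2: q^n = 7^5 = 16807.
Step 3: Hamming bound ⌊q^n / V_q(n,t)⌋ = ⌊16807/391⌋ = 42.
Step 4: Compare |C| = 31 to 42: satisfied.
The claimed |C| lies below the Hamming bound.


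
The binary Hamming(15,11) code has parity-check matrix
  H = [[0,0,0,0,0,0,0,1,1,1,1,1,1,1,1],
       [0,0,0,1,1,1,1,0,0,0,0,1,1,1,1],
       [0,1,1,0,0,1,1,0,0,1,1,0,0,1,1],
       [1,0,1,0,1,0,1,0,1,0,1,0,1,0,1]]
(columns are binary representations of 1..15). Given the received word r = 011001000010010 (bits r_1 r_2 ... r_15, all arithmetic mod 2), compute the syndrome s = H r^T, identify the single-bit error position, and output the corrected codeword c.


s = (0, 0, 1, 0)^T, error position = 2, corrected codeword c = 001001000010010

Compute s = H r^T mod 2 one row at a time:
  s_1 = 0 + 0 + 0 + 1 + 0 + 0 + 1 + 0 = 2 ≡ 0 (mod 2).
  s_2 = 0 + 0 + 1 + 0 + 0 + 0 + 1 + 0 = 2 ≡ 0 (mod 2).
  s_3 = 1 + 1 + 1 + 0 + 0 + 1 + 1 + 0 = 5 ≡ 1 (mod 2).
  s_4 = 0 + 1 + 0 + 0 + 0 + 1 + 0 + 0 = 2 ≡ 0 (mod 2).
s = (0, 0, 1, 0)^T — this equals column 2 of H (binary 0010), so error is at position 2.
Correct: flip bit 2 of r = 011001000010010 to get c = 001001000010010.


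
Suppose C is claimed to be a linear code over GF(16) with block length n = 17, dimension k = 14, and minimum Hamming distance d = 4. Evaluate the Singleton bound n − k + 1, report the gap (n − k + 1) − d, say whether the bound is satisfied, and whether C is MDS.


Singleton RHS = n − k + 1 = 4, slack = 0, bound satisfied, MDS.

Singleton bound: d ≤ n − k + 1.
Here n = 17, k = 14, so n − k + 1 = 4.
Given d = 4, check d ≤ 4: YES.
Slack = (n − k + 1) − d = 0.
The code is MDS (slack = 0).
Description: the claimed parameters are [17, 14, 4]_16; such a code would be MDS (meets Singleton bound).


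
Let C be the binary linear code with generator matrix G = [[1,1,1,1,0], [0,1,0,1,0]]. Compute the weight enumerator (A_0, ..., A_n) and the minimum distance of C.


Weight distribution: A_0 = 1, A_2 = 2, A_4 = 1. Minimum distance d = 2.

Enumerate all 2^2 = 4 messages m ∈ F_2^2.
For each, compute codeword c = mG in F_2^5, then tally its weight.
  m = 00 → c = 00000, weight = 0.
  m = 10 → c = 11110, weight = 4.
  m = 01 → c = 01010, weight = 2.
  m = 11 → c = 10100, weight = 2.
Tally weights:
  weight 0: 1 codewords.
  weight 2: 2 codewords.
  weight 4: 1 codewords.
Minimum distance d = smallest w > 0 with A_w > 0 = 2.
Sanity: Σ A_w = 4 = 2^2 = 4 ✓.


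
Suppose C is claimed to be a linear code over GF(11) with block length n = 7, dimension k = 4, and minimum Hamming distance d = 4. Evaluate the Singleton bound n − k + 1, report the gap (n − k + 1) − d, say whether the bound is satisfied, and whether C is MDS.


Singleton RHS = n − k + 1 = 4, slack = 0, bound satisfied, MDS.

Singleton bound: d ≤ n − k + 1.
Here n = 7, k = 4, so n − k + 1 = 4.
Given d = 4, check d ≤ 4: YES.
Slack = (n − k + 1) − d = 0.
The code is MDS (slack = 0).
Description: the claimed parameters are [7, 4, 4]_11; such a code would be MDS (meets Singleton bound).


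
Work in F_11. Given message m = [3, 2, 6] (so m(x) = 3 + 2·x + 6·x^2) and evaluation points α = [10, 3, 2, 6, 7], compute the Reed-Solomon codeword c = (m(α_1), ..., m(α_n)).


c = [7, 8, 9, 0, 3]

Message polynomial: m(x) = 3 + 2·x + 6·x^2 (mod 11).
For each evaluation point α_i, compute m(α_i) mod 11:
  α_1 = 10: Horner steps 6 → 7 → 7, so m(10) = 7.
  α_2 = 3: Horner steps 6 → 9 → 8, so m(3) = 8.
  α_3 = 2: Horner steps 6 → 3 → 9, so m(2) = 9.
  α_4 = 6: Horner steps 6 → 5 → 0, so m(6) = 0.
  α_5 = 7: Horner steps 6 → 0 → 3, so m(7) = 3.
Codeword c = [7, 8, 9, 0, 3] ∈ F_11^5.


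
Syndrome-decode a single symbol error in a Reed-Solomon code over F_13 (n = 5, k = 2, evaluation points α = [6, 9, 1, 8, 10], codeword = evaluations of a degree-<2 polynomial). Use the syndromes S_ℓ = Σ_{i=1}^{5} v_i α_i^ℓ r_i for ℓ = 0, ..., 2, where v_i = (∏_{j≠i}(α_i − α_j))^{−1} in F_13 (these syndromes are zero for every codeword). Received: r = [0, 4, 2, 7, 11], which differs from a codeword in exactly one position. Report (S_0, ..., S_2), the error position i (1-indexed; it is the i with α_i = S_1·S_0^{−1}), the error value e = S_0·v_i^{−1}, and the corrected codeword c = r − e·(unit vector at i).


S = (7, 5, 11), error at position 5, error magnitude e = 10, c = [0, 4, 2, 7, 1].

Step 1: column multipliers v_i = (∏_{j≠i}(α_i − α_j))^{−1} mod 13.
  i = 1 (α = 6): (6−9)(6−1)(6−8)(6−10) = (−3)·5·(−2)·(−4) = −120 ≡ 10, so v_1 = 10^{−1} = 4 (mod 13).
  i = 2 (α = 9): (9−6)(9−1)(9−8)(9−10) = 3·8·1·(−1) = −24 ≡ 2, so v_2 = 2^{−1} = 7 (mod 13).
  i = 3 (α = 1): (1−6)(1−9)(1−8)(1−10) = (−5)·(−8)·(−7)·(−9) = 2520 ≡ 11, so v_3 = 11^{−1} = 6 (mod 13).
  i = 4 (α = 8): (8−6)(8−9)(8−1)(8−10) = 2·(−1)·7·(−2) = 28 ≡ 2, so v_4 = 2^{−1} = 7 (mod 13).
  i = 5 (α = 10): (10−6)(10−9)(10−1)(10−8) = 4·1·9·2 = 72 ≡ 7, so v_5 = 7^{−1} = 2 (mod 13).
  v = [4, 7, 6, 7, 2].
Step 2: syndromes of r = [0, 4, 2, 7, 11] (all sums mod 13).
  S_0 = Σ v_i r_i = 4·0 + 7·4 + 6·2 + 7·7 + 2·11 = 111 ≡ 7.
  S_1 = Σ v_i α_i r_i = 4·6·0 + 7·9·4 + 6·1·2 + 7·8·7 + 2·10·11 = 876 ≡ 5.
  α_i^2 mod 13 = [10, 3, 1, 12, 9].
  S_2 = Σ v_i α_i^2 r_i = 4·10·0 + 7·3·4 + 6·1·2 + 7·12·7 + 2·9·11 = 882 ≡ 11.
  S = (7, 5, 11) ≠ 0, so r is not a codeword (an error is present).
Step 3: locate the error. For a single error e at position i, S_ℓ = v_i·e·α_i^ℓ, so α_err = S_1/S_0.
  S_0^{−1} = 7^{−1} = 2 (mod 13), so α_err = 5·2 = 10 ≡ 10 = α_5. Error position i = 5.
  Consistency check: S_2/S_1 = 11·8 = 88 ≡ 10 = α_err ✓ (single-error assumption holds).
Step 4: error magnitude e = S_0/v_5 = S_0·∏_{j≠5}(α_5 − α_j) = 7·7 = 49 ≡ 10 (mod 13).
Step 5: correct position 5: c_5 = r_5 − e = 11 − 10 ≡ 1 (mod 13). Hence c = [0, 4, 2, 7, 1].
  Check: interpolating c through the α_i gives m(x) = 5 + 10·x (degree < 2) with m(α_i) = c_i for every i, so c is indeed a codeword.


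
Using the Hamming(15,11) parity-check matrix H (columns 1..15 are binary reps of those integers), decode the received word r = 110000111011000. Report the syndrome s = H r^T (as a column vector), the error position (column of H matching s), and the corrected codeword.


s = (0, 0, 1, 0)^T, error position = 2, corrected codeword c = 100000111011000

Compute s = H r^T mod 2 one row at a time:
  s_1 = 1 + 1 + 0 + 1 + 1 + 0 + 0 + 0 = 4 ≡ 0 (mod 2).
  s_2 = 0 + 0 + 0 + 1 + 1 + 0 + 0 + 0 = 2 ≡ 0 (mod 2).
  s_3 = 1 + 0 + 0 + 1 + 0 + 1 + 0 + 0 = 3 ≡ 1 (mod 2).
  s_4 = 1 + 0 + 0 + 1 + 1 + 1 + 0 + 0 = 4 ≡ 0 (mod 2).
s = (0, 0, 1, 0)^T — this equals column 2 of H (binary 0010), so error is at position 2.
Correct: flip bit 2 of r = 110000111011000 to get c = 100000111011000.


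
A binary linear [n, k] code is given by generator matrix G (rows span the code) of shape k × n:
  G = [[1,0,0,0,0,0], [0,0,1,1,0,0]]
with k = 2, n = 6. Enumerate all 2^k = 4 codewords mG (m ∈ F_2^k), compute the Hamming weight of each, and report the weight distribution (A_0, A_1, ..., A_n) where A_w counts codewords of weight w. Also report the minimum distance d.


Weight distribution: A_0 = 1, A_1 = 1, A_2 = 1, A_3 = 1. Minimum distance d = 1.

Enumerate all 2^2 = 4 messages m ∈ F_2^2.
For each, compute codeword c = mG in F_2^6, then tally its weight.
  m = 00 → c = 000000, weight = 0.
  m = 10 → c = 100000, weight = 1.
  m = 01 → c = 001100, weight = 2.
  m = 11 → c = 101100, weight = 3.
Tally weights:
  weight 0: 1 codewords.
  weight 1: 1 codewords.
  weight 2: 1 codewords.
  weight 3: 1 codewords.
Minimum distance d = smallest w > 0 with A_w > 0 = 1.
Sanity: Σ A_w = 4 = 2^2 = 4 ✓.


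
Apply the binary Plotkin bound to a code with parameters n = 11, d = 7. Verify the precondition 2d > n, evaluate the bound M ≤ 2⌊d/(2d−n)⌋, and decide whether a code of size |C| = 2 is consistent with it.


Plotkin bound M ≤ 4; given |C| = 2 ≤ bound (satisfied).

Check applicability: 2d = 14, n = 11.
2d − n = 3 > 0, so Plotkin applies.
Compute d/(2d−n) = 7/3 ≈ 2.3333.
⌊d/(2d−n)⌋ = 2.
Plotkin bound: M ≤ 2·2 = 4.
Given |C| = 2, check: satisfied.
This |C| is below the Plotkin bound.


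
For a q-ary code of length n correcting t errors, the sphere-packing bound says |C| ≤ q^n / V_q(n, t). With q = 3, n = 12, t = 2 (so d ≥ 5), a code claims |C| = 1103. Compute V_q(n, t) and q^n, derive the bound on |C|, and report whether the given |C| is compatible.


V_q(n, t) = 289, q^n = 531441, Hamming bound = 1838, |C| = 1103 ≤ bound (satisfied).

Step 1: Compute V_q(n, t) = Σ_{j=0}^2 C(n, j) (q−1)^j.
  j = 0: C(12,0)·(2)^0 = 1·1 = 1.
  j = 1: C(12,1)·(2)^1 = 12·2 = 24.
  j = 2: C(12,2)·(2)^2 = 66·4 = 264.
  V_q(n, t) = 1 + 24 + 264 = 289.
Step 2: q^n = 3^12 = 531441.
Step 3: Hamming bound ⌊q^n / V_q(n,t)⌋ = ⌊531441/289⌋ = 1838.
Step 4: Compare |C| = 1103 to 1838: satisfied.
The claimed |C| lies below the Hamming bound.


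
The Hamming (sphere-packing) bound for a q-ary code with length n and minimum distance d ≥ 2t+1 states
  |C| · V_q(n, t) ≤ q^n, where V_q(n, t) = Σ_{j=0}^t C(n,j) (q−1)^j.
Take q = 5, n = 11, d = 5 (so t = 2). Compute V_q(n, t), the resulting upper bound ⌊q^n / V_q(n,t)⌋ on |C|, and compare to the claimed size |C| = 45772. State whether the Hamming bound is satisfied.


V_q(n, t) = 925, q^n = 48828125, Hamming bound = 52787, |C| = 45772 ≤ bound (satisfied).

Step 1: Compute V_q(n, t) = Σ_{j=0}^2 C(n, j) (q−1)^j.
  j = 0: C(11,0)·(4)^0 = 1·1 = 1.
  j = 1: C(11,1)·(4)^1 = 11·4 = 44.
  j = 2: C(11,2)·(4)^2 = 55·16 = 880.
  V_q(n, t) = 1 + 44 + 880 = 925.
Step 2: q^n = 5^11 = 48828125.
Step 3: Hamming bound ⌊q^n / V_q(n,t)⌋ = ⌊48828125/925⌋ = 52787.
Step 4: Compare |C| = 45772 to 52787: satisfied.
The claimed |C| lies below the Hamming bound.


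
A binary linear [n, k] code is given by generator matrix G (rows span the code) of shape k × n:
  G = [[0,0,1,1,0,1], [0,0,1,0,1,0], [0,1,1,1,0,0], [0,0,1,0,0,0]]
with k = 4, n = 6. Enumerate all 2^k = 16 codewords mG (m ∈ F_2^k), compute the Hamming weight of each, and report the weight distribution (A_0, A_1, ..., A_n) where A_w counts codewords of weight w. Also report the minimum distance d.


Weight distribution: A_0 = 1, A_1 = 2, A_2 = 4, A_3 = 6, A_4 = 3. Minimum distance d = 1.

Enumerate all 2^4 = 16 messages m ∈ F_2^4.
For each, compute codeword c = mG in F_2^6, then tally its weight.
  m = 0000 → c = 000000, weight = 0.
  m = 1000 → c = 001101, weight = 3.
  m = 0100 → c = 001010, weight = 2.
  m = 1100 → c = 000111, weight = 3.
  m = 0010 → c = 011100, weight = 3.
  m = 1010 → c = 010001, weight = 2.
  m = 0110 → c = 010110, weight = 3.
  m = 1110 → c = 011011, weight = 4.
  m = 0001 → c = 001000, weight = 1.
  m = 1001 → c = 000101, weight = 2.
  m = 0101 → c = 000010, weight = 1.
  m = 1101 → c = 001111, weight = 4.
  m = 0011 → c = 010100, weight = 2.
  m = 1011 → c = 011001, weight = 3.
  m = 0111 → c = 011110, weight = 4.
  m = 1111 → c = 010011, weight = 3.
Tally weights:
  weight 0: 1 codewords.
  weight 1: 2 codewords.
  weight 2: 4 codewords.
  weight 3: 6 codewords.
  weight 4: 3 codewords.
Minimum distance d = smallest w > 0 with A_w > 0 = 1.
Sanity: Σ A_w = 16 = 2^4 = 16 ✓.


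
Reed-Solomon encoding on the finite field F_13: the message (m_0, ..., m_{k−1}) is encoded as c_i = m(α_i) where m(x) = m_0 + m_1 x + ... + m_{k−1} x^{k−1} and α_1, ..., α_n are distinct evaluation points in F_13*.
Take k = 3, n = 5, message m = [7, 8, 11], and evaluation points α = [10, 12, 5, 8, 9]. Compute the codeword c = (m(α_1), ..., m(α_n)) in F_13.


c = [4, 10, 10, 8, 8]

Message polynomial: m(x) = 7 + 8·x + 11·x^2 (mod 13).
For each evaluation point α_i, compute m(α_i) mod 13:
  α_1 = 10: Horner steps 11 → 1 → 4, so m(10) = 4.
  α_2 = 12: Horner steps 11 → 10 → 10, so m(12) = 10.
  α_3 = 5: Horner steps 11 → 11 → 10, so m(5) = 10.
  α_4 = 8: Horner steps 11 → 5 → 8, so m(8) = 8.
  α_5 = 9: Horner steps 11 → 3 → 8, so m(9) = 8.
Codeword c = [4, 10, 10, 8, 8] ∈ F_13^5.


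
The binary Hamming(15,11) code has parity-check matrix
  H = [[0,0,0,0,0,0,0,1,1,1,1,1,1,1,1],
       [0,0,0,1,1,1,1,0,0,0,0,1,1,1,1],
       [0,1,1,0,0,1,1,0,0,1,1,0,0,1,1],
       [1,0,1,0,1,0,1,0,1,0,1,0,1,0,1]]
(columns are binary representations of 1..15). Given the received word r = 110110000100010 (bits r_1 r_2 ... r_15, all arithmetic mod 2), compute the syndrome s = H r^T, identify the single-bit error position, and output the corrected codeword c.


s = (0, 1, 1, 0)^T, error position = 6, corrected codeword c = 110111000100010

Compute s = H r^T mod 2 one row at a time:
  s_1 = 0 + 0 + 1 + 0 + 0 + 0 + 1 + 0 = 2 ≡ 0 (mod 2).
  s_2 = 1 + 1 + 0 + 0 + 0 + 0 + 1 + 0 = 3 ≡ 1 (mod 2).
  s_3 = 1 + 0 + 0 + 0 + 1 + 0 + 1 + 0 = 3 ≡ 1 (mod 2).
  s_4 = 1 + 0 + 1 + 0 + 0 + 0 + 0 + 0 = 2 ≡ 0 (mod 2).
s = (0, 1, 1, 0)^T — this equals column 6 of H (binary 0110), so error is at position 6.
Correct: flip bit 6 of r = 110110000100010 to get c = 110111000100010.


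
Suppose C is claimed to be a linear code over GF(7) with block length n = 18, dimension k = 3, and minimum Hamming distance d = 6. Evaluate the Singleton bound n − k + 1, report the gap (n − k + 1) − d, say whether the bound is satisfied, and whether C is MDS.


Singleton RHS = n − k + 1 = 16, slack = 10, bound satisfied, not MDS.

Singleton bound: d ≤ n − k + 1.
Here n = 18, k = 3, so n − k + 1 = 16.
Given d = 6, check d ≤ 16: YES.
Slack = (n − k + 1) − d = 10.
The code is NOT MDS (slack = 10 > 0).
Description: the claimed parameters are [18, 3, 6]_7; such a code would be non-MDS.


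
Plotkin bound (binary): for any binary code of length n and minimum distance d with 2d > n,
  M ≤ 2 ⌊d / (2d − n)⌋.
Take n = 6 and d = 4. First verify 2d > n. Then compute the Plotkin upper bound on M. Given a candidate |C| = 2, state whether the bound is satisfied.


Plotkin bound M ≤ 4; given |C| = 2 ≤ bound (satisfied).

Check applicability: 2d = 8, n = 6.
2d − n = 2 > 0, so Plotkin applies.
Compute d/(2d−n) = 4/2 ≈ 2.0000.
⌊d/(2d−n)⌋ = 2.
Plotkin bound: M ≤ 2·2 = 4.
Given |C| = 2, check: satisfied.
This |C| is below the Plotkin bound.


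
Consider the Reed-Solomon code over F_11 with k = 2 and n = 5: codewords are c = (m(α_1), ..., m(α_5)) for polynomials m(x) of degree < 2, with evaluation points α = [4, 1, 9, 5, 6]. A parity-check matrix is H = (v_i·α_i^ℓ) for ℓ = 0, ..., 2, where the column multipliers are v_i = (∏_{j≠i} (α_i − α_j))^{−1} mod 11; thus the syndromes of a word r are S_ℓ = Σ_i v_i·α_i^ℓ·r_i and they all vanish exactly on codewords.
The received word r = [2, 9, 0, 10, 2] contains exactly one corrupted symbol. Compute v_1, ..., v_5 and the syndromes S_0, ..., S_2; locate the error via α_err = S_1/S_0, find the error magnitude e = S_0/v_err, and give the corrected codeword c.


S = (2, 8, 10), error at position 1, error magnitude e = 6, c = [7, 9, 0, 10, 2].

Step 1: column multipliers v_i = (∏_{j≠i}(α_i − α_j))^{−1} mod 11.
  i = 1 (α = 4): (4−1)(4−9)(4−5)(4−6) = 3·(−5)·(−1)·(−2) = −30 ≡ 3, so v_1 = 3^{−1} = 4 (mod 11).
  i = 2 (α = 1): (1−4)(1−9)(1−5)(1−6) = (−3)·(−8)·(−4)·(−5) = 480 ≡ 7, so v_2 = 7^{−1} = 8 (mod 11).
  i = 3 (α = 9): (9−4)(9−1)(9−5)(9−6) = 5·8·4·3 = 480 ≡ 7, so v_3 = 7^{−1} = 8 (mod 11).
  i = 4 (α = 5): (5−4)(5−1)(5−9)(5−6) = 1·4·(−4)·(−1) = 16 ≡ 5, so v_4 = 5^{−1} = 9 (mod 11).
  i = 5 (α = 6): (6−4)(6−1)(6−9)(6−5) = 2·5·(−3)·1 = −30 ≡ 3, so v_5 = 3^{−1} = 4 (mod 11).
  v = [4, 8, 8, 9, 4].
Step 2: syndromes of r = [2, 9, 0, 10, 2] (all sums mod 11).
  S_0 = Σ v_i r_i = 4·2 + 8·9 + 8·0 + 9·10 + 4·2 = 178 ≡ 2.
  S_1 = Σ v_i α_i r_i = 4·4·2 + 8·1·9 + 8·9·0 + 9·5·10 + 4·6·2 = 602 ≡ 8.
  α_i^2 mod 11 = [5, 1, 4, 3, 3].
  S_2 = Σ v_i α_i^2 r_i = 4·5·2 + 8·1·9 + 8·4·0 + 9·3·10 + 4·3·2 = 406 ≡ 10.
  S = (2, 8, 10) ≠ 0, so r is not a codeword (an error is present).
Step 3: locate the error. For a single error e at position i, S_ℓ = v_i·e·α_i^ℓ, so α_err = S_1/S_0.
  S_0^{−1} = 2^{−1} = 6 (mod 11), so α_err = 8·6 = 48 ≡ 4 = α_1. Error position i = 1.
  Consistency check: S_2/S_1 = 10·7 = 70 ≡ 4 = α_err ✓ (single-error assumption holds).
Step 4: error magnitude e = S_0/v_1 = S_0·∏_{j≠1}(α_1 − α_j) = 2·3 = 6 ≡ 6 (mod 11).
Step 5: correct position 1: c_1 = r_1 − e = 2 − 6 ≡ 7 (mod 11). Hence c = [7, 9, 0, 10, 2].
  Check: interpolating c through the α_i gives m(x) = 6 + 3·x (degree < 2) with m(α_i) = c_i for every i, so c is indeed a codeword.


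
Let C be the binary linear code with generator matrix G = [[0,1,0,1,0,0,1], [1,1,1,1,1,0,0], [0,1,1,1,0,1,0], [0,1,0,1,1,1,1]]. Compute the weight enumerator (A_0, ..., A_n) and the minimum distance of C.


Weight distribution: A_0 = 1, A_1 = 1, A_2 = 1, A_3 = 4, A_4 = 5, A_5 = 3, A_6 = 1. Minimum distance d = 1.

Enumerate all 2^4 = 16 messages m ∈ F_2^4.
For each, compute codeword c = mG in F_2^7, then tally its weight.
  m = 0000 → c = 0000000, weight = 0.
  m = 1000 → c = 0101001, weight = 3.
  m = 0100 → c = 1111100, weight = 5.
  m = 1100 → c = 1010101, weight = 4.
  m = 0010 → c = 0111010, weight = 4.
  m = 1010 → c = 0010011, weight = 3.
  m = 0110 → c = 1000110, weight = 3.
  m = 1110 → c = 1101111, weight = 6.
  m = 0001 → c = 0101111, weight = 5.
  m = 1001 → c = 0000110, weight = 2.
  m = 0101 → c = 1010011, weight = 4.
  m = 1101 → c = 1111010, weight = 5.
  m = 0011 → c = 0010101, weight = 3.
  m = 1011 → c = 0111100, weight = 4.
  m = 0111 → c = 1101001, weight = 4.
  m = 1111 → c = 1000000, weight = 1.
Tally weights:
  weight 0: 1 codewords.
  weight 1: 1 codewords.
  weight 2: 1 codewords.
  weight 3: 4 codewords.
  weight 4: 5 codewords.
  weight 5: 3 codewords.
  weight 6: 1 codewords.
Minimum distance d = smallest w > 0 with A_w > 0 = 1.
Sanity: Σ A_w = 16 = 2^4 = 16 ✓.


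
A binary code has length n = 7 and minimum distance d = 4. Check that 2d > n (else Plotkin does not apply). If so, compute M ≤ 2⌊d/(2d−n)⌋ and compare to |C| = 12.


Plotkin bound M ≤ 8; given |C| = 12 > bound (violated).

Check applicability: 2d = 8, n = 7.
2d − n = 1 > 0, so Plotkin applies.
Compute d/(2d−n) = 4/1 ≈ 4.0000.
⌊d/(2d−n)⌋ = 4.
Plotkin bound: M ≤ 2·4 = 8.
Given |C| = 12, check: VIOLATED.
This |C| is above the Plotkin bound, so no binary code with n = 7, d = 4 and 12 codewords exists.


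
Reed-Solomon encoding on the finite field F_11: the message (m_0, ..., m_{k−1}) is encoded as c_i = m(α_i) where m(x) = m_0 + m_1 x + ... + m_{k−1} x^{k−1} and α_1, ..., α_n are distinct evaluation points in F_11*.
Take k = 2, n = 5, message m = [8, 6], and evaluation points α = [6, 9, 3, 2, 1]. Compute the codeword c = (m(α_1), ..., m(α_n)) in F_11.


c = [0, 7, 4, 9, 3]

Message polynomial: m(x) = 8 + 6·x (mod 11).
For each evaluation point α_i, compute m(α_i) mod 11:
  α_1 = 6: Horner steps 6 → 0, so m(6) = 0.
  α_2 = 9: Horner steps 6 → 7, so m(9) = 7.
  α_3 = 3: Horner steps 6 → 4, so m(3) = 4.
  α_4 = 2: Horner steps 6 → 9, so m(2) = 9.
  α_5 = 1: Horner steps 6 → 3, so m(1) = 3.
Codeword c = [0, 7, 4, 9, 3] ∈ F_11^5.


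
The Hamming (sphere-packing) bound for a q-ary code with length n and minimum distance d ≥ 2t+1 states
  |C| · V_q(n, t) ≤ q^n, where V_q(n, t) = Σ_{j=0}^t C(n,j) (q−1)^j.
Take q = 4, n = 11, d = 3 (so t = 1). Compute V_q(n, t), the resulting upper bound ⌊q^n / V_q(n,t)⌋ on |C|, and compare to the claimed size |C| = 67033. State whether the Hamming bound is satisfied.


V_q(n, t) = 34, q^n = 4194304, Hamming bound = 123361, |C| = 67033 ≤ bound (satisfied).

Step 1: Compute V_q(n, t) = Σ_{j=0}^1 C(n, j) (q−1)^j.
  j = 0: C(11,0)·(3)^0 = 1·1 = 1.
  j = 1: C(11,1)·(3)^1 = 11·3 = 33.
  V_q(n, t) = 1 + 33 = 34.
Step 2: q^n = 4^11 = 4194304.
Step 3: Hamming bound ⌊q^n / V_q(n,t)⌋ = ⌊4194304/34⌋ = 123361.
Step 4: Compare |C| = 67033 to 123361: satisfied.
The claimed |C| lies below the Hamming bound.


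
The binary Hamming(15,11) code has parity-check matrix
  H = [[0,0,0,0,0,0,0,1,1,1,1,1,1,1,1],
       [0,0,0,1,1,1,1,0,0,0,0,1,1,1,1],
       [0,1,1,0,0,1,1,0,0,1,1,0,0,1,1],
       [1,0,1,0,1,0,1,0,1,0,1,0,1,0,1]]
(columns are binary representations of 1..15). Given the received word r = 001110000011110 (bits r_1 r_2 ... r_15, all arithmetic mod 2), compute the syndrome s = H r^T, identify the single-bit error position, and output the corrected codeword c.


s = (0, 1, 1, 0)^T, error position = 6, corrected codeword c = 001111000011110

Compute s = H r^T mod 2 one row at a time:
  s_1 = 0 + 0 + 0 + 1 + 1 + 1 + 1 + 0 = 4 ≡ 0 (mod 2).
  s_2 = 1 + 1 + 0 + 0 + 1 + 1 + 1 + 0 = 5 ≡ 1 (mod 2).
  s_3 = 0 + 1 + 0 + 0 + 0 + 1 + 1 + 0 = 3 ≡ 1 (mod 2).
  s_4 = 0 + 1 + 1 + 0 + 0 + 1 + 1 + 0 = 4 ≡ 0 (mod 2).
s = (0, 1, 1, 0)^T — this equals column 6 of H (binary 0110), so error is at position 6.
Correct: flip bit 6 of r = 001110000011110 to get c = 001111000011110.


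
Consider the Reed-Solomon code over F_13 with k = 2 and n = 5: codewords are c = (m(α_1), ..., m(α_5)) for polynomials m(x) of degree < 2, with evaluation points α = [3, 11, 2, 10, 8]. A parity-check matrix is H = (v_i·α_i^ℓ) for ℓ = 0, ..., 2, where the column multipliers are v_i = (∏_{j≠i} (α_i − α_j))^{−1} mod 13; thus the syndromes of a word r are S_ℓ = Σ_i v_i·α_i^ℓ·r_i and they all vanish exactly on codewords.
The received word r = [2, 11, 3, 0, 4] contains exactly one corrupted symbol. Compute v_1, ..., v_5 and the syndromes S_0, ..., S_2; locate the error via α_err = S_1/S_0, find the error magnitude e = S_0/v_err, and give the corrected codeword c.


S = (11, 7, 8), error at position 1, error magnitude e = 1, c = [1, 11, 3, 0, 4].

Step 1: column multipliers v_i = (∏_{j≠i}(α_i − α_j))^{−1} mod 13.
  i = 1 (α = 3): (3−11)(3−2)(3−10)(3−8) = (−8)·1·(−7)·(−5) = −280 ≡ 6, so v_1 = 6^{−1} = 11 (mod 13).
  i = 2 (α = 11): (11−3)(11−2)(11−10)(11−8) = 8·9·1·3 = 216 ≡ 8, so v_2 = 8^{−1} = 5 (mod 13).
  i = 3 (α = 2): (2−3)(2−11)(2−10)(2−8) = (−1)·(−9)·(−8)·(−6) = 432 ≡ 3, so v_3 = 3^{−1} = 9 (mod 13).
  i = 4 (α = 10): (10−3)(10−11)(10−2)(10−8) = 7·(−1)·8·2 = −112 ≡ 5, so v_4 = 5^{−1} = 8 (mod 13).
  i = 5 (α = 8): (8−3)(8−11)(8−2)(8−10) = 5·(−3)·6·(−2) = 180 ≡ 11, so v_5 = 11^{−1} = 6 (mod 13).
  v = [11, 5, 9, 8, 6].
Step 2: syndromes of r = [2, 11, 3, 0, 4] (all sums mod 13).
  S_0 = Σ v_i r_i = 11·2 + 5·11 + 9·3 + 8·0 + 6·4 = 128 ≡ 11.
  S_1 = Σ v_i α_i r_i = 11·3·2 + 5·11·11 + 9·2·3 + 8·10·0 + 6·8·4 = 917 ≡ 7.
  α_i^2 mod 13 = [9, 4, 4, 9, 12].
  S_2 = Σ v_i α_i^2 r_i = 11·9·2 + 5·4·11 + 9·4·3 + 8·9·0 + 6·12·4 = 814 ≡ 8.
  S = (11, 7, 8) ≠ 0, so r is not a codeword (an error is present).
Step 3: locate the error. For a single error e at position i, S_ℓ = v_i·e·α_i^ℓ, so α_err = S_1/S_0.
  S_0^{−1} = 11^{−1} = 6 (mod 13), so α_err = 7·6 = 42 ≡ 3 = α_1. Error position i = 1.
  Consistency check: S_2/S_1 = 8·2 = 16 ≡ 3 = α_err ✓ (single-error assumption holds).
Step 4: error magnitude e = S_0/v_1 = S_0·∏_{j≠1}(α_1 − α_j) = 11·6 = 66 ≡ 1 (mod 13).
Step 5: correct position 1: c_1 = r_1 − e = 2 − 1 ≡ 1 (mod 13). Hence c = [1, 11, 3, 0, 4].
  Check: interpolating c through the α_i gives m(x) = 7 + 11·x (degree < 2) with m(α_i) = c_i for every i, so c is indeed a codeword.


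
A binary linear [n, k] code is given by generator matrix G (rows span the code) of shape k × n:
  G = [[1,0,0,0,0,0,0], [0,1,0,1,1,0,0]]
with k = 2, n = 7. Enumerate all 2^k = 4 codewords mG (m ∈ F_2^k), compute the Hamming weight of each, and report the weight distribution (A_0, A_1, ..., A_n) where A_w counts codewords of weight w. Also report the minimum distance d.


Weight distribution: A_0 = 1, A_1 = 1, A_3 = 1, A_4 = 1. Minimum distance d = 1.

Enumerate all 2^2 = 4 messages m ∈ F_2^2.
For each, compute codeword c = mG in F_2^7, then tally its weight.
  m = 00 → c = 0000000, weight = 0.
  m = 10 → c = 1000000, weight = 1.
  m = 01 → c = 0101100, weight = 3.
  m = 11 → c = 1101100, weight = 4.
Tally weights:
  weight 0: 1 codewords.
  weight 1: 1 codewords.
  weight 3: 1 codewords.
  weight 4: 1 codewords.
Minimum distance d = smallest w > 0 with A_w > 0 = 1.
Sanity: Σ A_w = 4 = 2^2 = 4 ✓.


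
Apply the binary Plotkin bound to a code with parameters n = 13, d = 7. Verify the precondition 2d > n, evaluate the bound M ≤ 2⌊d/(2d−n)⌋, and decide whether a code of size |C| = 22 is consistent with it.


Plotkin bound M ≤ 14; given |C| = 22 > bound (violated).

Check applicability: 2d = 14, n = 13.
2d − n = 1 > 0, so Plotkin applies.
Compute d/(2d−n) = 7/1 ≈ 7.0000.
⌊d/(2d−n)⌋ = 7.
Plotkin bound: M ≤ 2·7 = 14.
Given |C| = 22, check: VIOLATED.
This |C| is above the Plotkin bound, so no binary code with n = 13, d = 7 and 22 codewords exists.


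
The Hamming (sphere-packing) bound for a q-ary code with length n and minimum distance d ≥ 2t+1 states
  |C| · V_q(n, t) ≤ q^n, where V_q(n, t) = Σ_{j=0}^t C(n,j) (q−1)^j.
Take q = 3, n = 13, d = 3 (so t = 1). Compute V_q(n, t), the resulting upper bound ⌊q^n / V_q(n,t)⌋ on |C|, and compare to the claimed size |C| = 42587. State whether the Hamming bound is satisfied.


V_q(n, t) = 27, q^n = 1594323, Hamming bound = 59049, |C| = 42587 ≤ bound (satisfied).

Step 1: Compute V_q(n, t) = Σ_{j=0}^1 C(n, j) (q−1)^j.
  j = 0: C(13,0)·(2)^0 = 1·1 = 1.
  j = 1: C(13,1)·(2)^1 = 13·2 = 26.
  V_q(n, t) = 1 + 26 = 27.
Step 2: q^n = 3^13 = 1594323.
Step 3: Hamming bound ⌊q^n / V_q(n,t)⌋ = ⌊1594323/27⌋ = 59049.
Step 4: Compare |C| = 42587 to 59049: satisfied.
The claimed |C| lies below the Hamming bound.


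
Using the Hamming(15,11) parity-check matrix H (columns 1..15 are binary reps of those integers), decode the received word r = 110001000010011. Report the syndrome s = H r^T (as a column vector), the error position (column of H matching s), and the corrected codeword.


s = (1, 1, 1, 1)^T, error position = 15, corrected codeword c = 110001000010010

Compute s = H r^T mod 2 one row at a time:
  s_1 = 0 + 0 + 0 + 1 + 0 + 0 + 1 + 1 = 3 ≡ 1 (mod 2).
  s_2 = 0 + 0 + 1 + 0 + 0 + 0 + 1 + 1 = 3 ≡ 1 (mod 2).
  s_3 = 1 + 0 + 1 + 0 + 0 + 1 + 1 + 1 = 5 ≡ 1 (mod 2).
  s_4 = 1 + 0 + 0 + 0 + 0 + 1 + 0 + 1 = 3 ≡ 1 (mod 2).
s = (1, 1, 1, 1)^T — this equals column 15 of H (binary 1111), so error is at position 15.
Correct: flip bit 15 of r = 110001000010011 to get c = 110001000010010.


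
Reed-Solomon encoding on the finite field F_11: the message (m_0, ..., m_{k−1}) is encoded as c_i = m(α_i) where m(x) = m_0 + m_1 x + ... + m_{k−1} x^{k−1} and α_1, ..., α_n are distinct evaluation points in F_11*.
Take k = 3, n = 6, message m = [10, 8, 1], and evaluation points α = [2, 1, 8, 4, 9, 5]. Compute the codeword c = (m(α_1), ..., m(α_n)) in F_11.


c = [8, 8, 6, 3, 9, 9]

Message polynomial: m(x) = 10 + 8·x + 1·x^2 (mod 11).
For each evaluation point α_i, compute m(α_i) mod 11:
  α_1 = 2: Horner steps 1 → 10 → 8, so m(2) = 8.
  α_2 = 1: Horner steps 1 → 9 → 8, so m(1) = 8.
  α_3 = 8: Horner steps 1 → 5 → 6, so m(8) = 6.
  α_4 = 4: Horner steps 1 → 1 → 3, so m(4) = 3.
  α_5 = 9: Horner steps 1 → 6 → 9, so m(9) = 9.
  α_6 = 5: Horner steps 1 → 2 → 9, so m(5) = 9.
Codeword c = [8, 8, 6, 3, 9, 9] ∈ F_11^6.


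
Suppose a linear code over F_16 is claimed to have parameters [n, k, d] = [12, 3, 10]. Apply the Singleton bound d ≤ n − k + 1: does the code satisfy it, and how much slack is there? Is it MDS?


Singleton RHS = n − k + 1 = 10, slack = 0, bound satisfied, MDS.

Singleton bound: d ≤ n − k + 1.
Here n = 12, k = 3, so n − k + 1 = 10.
Given d = 10, check d ≤ 10: YES.
Slack = (n − k + 1) − d = 0.
The code is MDS (slack = 0).
Description: the claimed parameters are [12, 3, 10]_16; such a code would be MDS (meets Singleton bound).


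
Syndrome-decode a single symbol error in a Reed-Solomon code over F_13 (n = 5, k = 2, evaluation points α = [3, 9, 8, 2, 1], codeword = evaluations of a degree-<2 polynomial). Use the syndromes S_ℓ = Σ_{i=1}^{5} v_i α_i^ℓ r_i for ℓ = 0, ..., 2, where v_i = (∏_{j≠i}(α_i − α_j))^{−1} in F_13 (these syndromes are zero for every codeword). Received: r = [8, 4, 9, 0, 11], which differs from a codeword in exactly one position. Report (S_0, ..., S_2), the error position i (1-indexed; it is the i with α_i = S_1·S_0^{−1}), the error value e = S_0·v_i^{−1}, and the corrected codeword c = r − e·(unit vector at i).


S = (4, 4, 4), error at position 5, error magnitude e = 6, c = [8, 4, 9, 0, 5].

Step 1: column multipliers v_i = (∏_{j≠i}(α_i − α_j))^{−1} mod 13.
  i = 1 (α = 3): (3−9)(3−8)(3−2)(3−1) = (−6)·(−5)·1·2 = 60 ≡ 8, so v_1 = 8^{−1} = 5 (mod 13).
  i = 2 (α = 9): (9−3)(9−8)(9−2)(9−1) = 6·1·7·8 = 336 ≡ 11, so v_2 = 11^{−1} = 6 (mod 13).
  i = 3 (α = 8): (8−3)(8−9)(8−2)(8−1) = 5·(−1)·6·7 = −210 ≡ 11, so v_3 = 11^{−1} = 6 (mod 13).
  i = 4 (α = 2): (2−3)(2−9)(2−8)(2−1) = (−1)·(−7)·(−6)·1 = −42 ≡ 10, so v_4 = 10^{−1} = 4 (mod 13).
  i = 5 (α = 1): (1−3)(1−9)(1−8)(1−2) = (−2)·(−8)·(−7)·(−1) = 112 ≡ 8, so v_5 = 8^{−1} = 5 (mod 13).
  v = [5, 6, 6, 4, 5].
Step 2: syndromes of r = [8, 4, 9, 0, 11] (all sums mod 13).
  S_0 = Σ v_i r_i = 5·8 + 6·4 + 6·9 + 4·0 + 5·11 = 173 ≡ 4.
  S_1 = Σ v_i α_i r_i = 5·3·8 + 6·9·4 + 6·8·9 + 4·2·0 + 5·1·11 = 823 ≡ 4.
  α_i^2 mod 13 = [9, 3, 12, 4, 1].
  S_2 = Σ v_i α_i^2 r_i = 5·9·8 + 6·3·4 + 6·12·9 + 4·4·0 + 5·1·11 = 1135 ≡ 4.
  S = (4, 4, 4) ≠ 0, so r is not a codeword (an error is present).
Step 3: locate the error. For a single error e at position i, S_ℓ = v_i·e·α_i^ℓ, so α_err = S_1/S_0.
  S_0^{−1} = 4^{−1} = 10 (mod 13), so α_err = 4·10 = 40 ≡ 1 = α_5. Error position i = 5.
  Consistency check: S_2/S_1 = 4·10 = 40 ≡ 1 = α_err ✓ (single-error assumption holds).
Step 4: error magnitude e = S_0/v_5 = S_0·∏_{j≠5}(α_5 − α_j) = 4·8 = 32 ≡ 6 (mod 13).
Step 5: correct position 5: c_5 = r_5 − e = 11 − 6 ≡ 5 (mod 13). Hence c = [8, 4, 9, 0, 5].
  Check: interpolating c through the α_i gives m(x) = 10 + 8·x (degree < 2) with m(α_i) = c_i for every i, so c is indeed a codeword.


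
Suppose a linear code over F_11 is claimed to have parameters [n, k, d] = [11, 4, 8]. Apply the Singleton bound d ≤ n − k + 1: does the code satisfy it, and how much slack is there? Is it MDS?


Singleton RHS = n − k + 1 = 8, slack = 0, bound satisfied, MDS.

Singleton bound: d ≤ n − k + 1.
Here n = 11, k = 4, so n − k + 1 = 8.
Given d = 8, check d ≤ 8: YES.
Slack = (n − k + 1) − d = 0.
The code is MDS (slack = 0).
Description: the claimed parameters are [11, 4, 8]_11; such a code would be MDS (meets Singleton bound).


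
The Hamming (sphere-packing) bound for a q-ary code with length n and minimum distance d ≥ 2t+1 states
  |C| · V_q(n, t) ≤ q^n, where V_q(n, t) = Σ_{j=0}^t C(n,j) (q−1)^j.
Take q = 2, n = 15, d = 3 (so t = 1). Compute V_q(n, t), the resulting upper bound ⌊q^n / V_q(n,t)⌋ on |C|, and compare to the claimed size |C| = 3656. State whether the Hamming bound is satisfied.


V_q(n, t) = 16, q^n = 32768, Hamming bound = 2048, |C| = 3656 > bound (violated).

Step 1: Compute V_q(n, t) = Σ_{j=0}^1 C(n, j) (q−1)^j.
  j = 0: C(15,0)·(1)^0 = 1·1 = 1.
  j = 1: C(15,1)·(1)^1 = 15·1 = 15.
  V_q(n, t) = 1 + 15 = 16.
Step 2: q^n = 2^15 = 32768.
Step 3: Hamming bound ⌊q^n / V_q(n,t)⌋ = ⌊32768/16⌋ = 2048.
Step 4: Compare |C| = 3656 to 2048: violated.
The claimed |C| lies above the Hamming bound, so no 2-ary code of length 15 with d ≥ 3 can have 3656 codewords.


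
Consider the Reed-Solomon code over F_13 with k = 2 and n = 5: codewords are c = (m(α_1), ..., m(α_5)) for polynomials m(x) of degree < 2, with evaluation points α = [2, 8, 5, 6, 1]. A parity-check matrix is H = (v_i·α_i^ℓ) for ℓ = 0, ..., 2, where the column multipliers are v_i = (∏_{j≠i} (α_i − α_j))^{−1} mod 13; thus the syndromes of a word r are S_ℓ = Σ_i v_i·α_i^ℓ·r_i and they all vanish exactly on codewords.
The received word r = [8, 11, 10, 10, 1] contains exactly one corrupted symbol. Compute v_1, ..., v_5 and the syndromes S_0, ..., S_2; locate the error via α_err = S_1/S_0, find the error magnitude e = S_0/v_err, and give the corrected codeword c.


S = (2, 10, 11), error at position 3, error magnitude e = 7, c = [8, 11, 3, 10, 1].

Step 1: column multipliers v_i = (∏_{j≠i}(α_i − α_j))^{−1} mod 13.
  i = 1 (α = 2): (2−8)(2−5)(2−6)(2−1) = (−6)·(−3)·(−4)·1 = −72 ≡ 6, so v_1 = 6^{−1} = 11 (mod 13).
  i = 2 (α = 8): (8−2)(8−5)(8−6)(8−1) = 6·3·2·7 = 252 ≡ 5, so v_2 = 5^{−1} = 8 (mod 13).
  i = 3 (α = 5): (5−2)(5−8)(5−6)(5−1) = 3·(−3)·(−1)·4 = 36 ≡ 10, so v_3 = 10^{−1} = 4 (mod 13).
  i = 4 (α = 6): (6−2)(6−8)(6−5)(6−1) = 4·(−2)·1·5 = −40 ≡ 12, so v_4 = 12^{−1} = 12 (mod 13).
  i = 5 (α = 1): (1−2)(1−8)(1−5)(1−6) = (−1)·(−7)·(−4)·(−5) = 140 ≡ 10, so v_5 = 10^{−1} = 4 (mod 13).
  v = [11, 8, 4, 12, 4].
Step 2: syndromes of r = [8, 11, 10, 10, 1] (all sums mod 13).
  S_0 = Σ v_i r_i = 11·8 + 8·11 + 4·10 + 12·10 + 4·1 = 340 ≡ 2.
  S_1 = Σ v_i α_i r_i = 11·2·8 + 8·8·11 + 4·5·10 + 12·6·10 + 4·1·1 = 1804 ≡ 10.
  α_i^2 mod 13 = [4, 12, 12, 10, 1].
  S_2 = Σ v_i α_i^2 r_i = 11·4·8 + 8·12·11 + 4·12·10 + 12·10·10 + 4·1·1 = 3092 ≡ 11.
  S = (2, 10, 11) ≠ 0, so r is not a codeword (an error is present).
Step 3: locate the error. For a single error e at position i, S_ℓ = v_i·e·α_i^ℓ, so α_err = S_1/S_0.
  S_0^{−1} = 2^{−1} = 7 (mod 13), so α_err = 10·7 = 70 ≡ 5 = α_3. Error position i = 3.
  Consistency check: S_2/S_1 = 11·4 = 44 ≡ 5 = α_err ✓ (single-error assumption holds).
Step 4: error magnitude e = S_0/v_3 = S_0·∏_{j≠3}(α_3 − α_j) = 2·10 = 20 ≡ 7 (mod 13).
Step 5: correct position 3: c_3 = r_3 − e = 10 − 7 ≡ 3 (mod 13). Hence c = [8, 11, 3, 10, 1].
  Check: interpolating c through the α_i gives m(x) = 7 + 7·x (degree < 2) with m(α_i) = c_i for every i, so c is indeed a codeword.


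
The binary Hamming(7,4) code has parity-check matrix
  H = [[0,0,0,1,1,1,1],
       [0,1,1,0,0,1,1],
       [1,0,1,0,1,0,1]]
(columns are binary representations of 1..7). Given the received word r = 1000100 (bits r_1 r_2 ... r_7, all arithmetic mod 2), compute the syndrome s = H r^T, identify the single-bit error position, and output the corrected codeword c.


s = (1, 0, 0)^T, error position = 4, corrected codeword c = 1001100

Compute s = H r^T mod 2 one row at a time:
  s_1 = 0 + 1 + 0 + 0 = 1 ≡ 1 (mod 2).
  s_2 = 0 + 0 + 0 + 0 = 0 ≡ 0 (mod 2).
  s_3 = 1 + 0 + 1 + 0 = 2 ≡ 0 (mod 2).
s = (1, 0, 0)^T — this equals column 4 of H (binary 100), so error is at position 4.
Correct: flip bit 4 of r = 1000100 to get c = 1001100.


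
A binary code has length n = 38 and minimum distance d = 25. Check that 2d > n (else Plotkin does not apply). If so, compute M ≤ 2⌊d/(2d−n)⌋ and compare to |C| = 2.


Plotkin bound M ≤ 4; given |C| = 2 ≤ bound (satisfied).

Check applicability: 2d = 50, n = 38.
2d − n = 12 > 0, so Plotkin applies.
Compute d/(2d−n) = 25/12 ≈ 2.0833.
⌊d/(2d−n)⌋ = 2.
Plotkin bound: M ≤ 2·2 = 4.
Given |C| = 2, check: satisfied.
This |C| is below the Plotkin bound.


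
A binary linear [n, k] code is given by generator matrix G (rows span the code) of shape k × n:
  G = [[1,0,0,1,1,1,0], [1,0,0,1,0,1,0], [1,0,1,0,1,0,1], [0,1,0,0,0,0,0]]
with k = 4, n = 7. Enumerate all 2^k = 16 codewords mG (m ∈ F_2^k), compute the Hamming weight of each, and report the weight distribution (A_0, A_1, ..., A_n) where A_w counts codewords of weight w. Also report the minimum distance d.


Weight distribution: A_0 = 1, A_1 = 2, A_2 = 1, A_3 = 2, A_4 = 5, A_5 = 4, A_6 = 1. Minimum distance d = 1.

Enumerate all 2^4 = 16 messages m ∈ F_2^4.
For each, compute codeword c = mG in F_2^7, then tally its weight.
  m = 0000 → c = 0000000, weight = 0.
  m = 1000 → c = 1001110, weight = 4.
  m = 0100 → c = 1001010, weight = 3.
  m = 1100 → c = 0000100, weight = 1.
  m = 0010 → c = 1010101, weight = 4.
  m = 1010 → c = 0011011, weight = 4.
  m = 0110 → c = 0011111, weight = 5.
  m = 1110 → c = 1010001, weight = 3.
  m = 0001 → c = 0100000, weight = 1.
  m = 1001 → c = 1101110, weight = 5.
  m = 0101 → c = 1101010, weight = 4.
  m = 1101 → c = 0100100, weight = 2.
  m = 0011 → c = 1110101, weight = 5.
  m = 1011 → c = 0111011, weight = 5.
  m = 0111 → c = 0111111, weight = 6.
  m = 1111 → c = 1110001, weight = 4.
Tally weights:
  weight 0: 1 codewords.
  weight 1: 2 codewords.
  weight 2: 1 codewords.
  weight 3: 2 codewords.
  weight 4: 5 codewords.
  weight 5: 4 codewords.
  weight 6: 1 codewords.
Minimum distance d = smallest w > 0 with A_w > 0 = 1.
Sanity: Σ A_w = 16 = 2^4 = 16 ✓.
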